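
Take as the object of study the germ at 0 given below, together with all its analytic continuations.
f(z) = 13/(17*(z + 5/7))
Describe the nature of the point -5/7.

The denominator factor z + 5/7 vanishes at -5/7 and appears to the power 1; the numerator there equals 13/17, nonzero, and no other factor vanishes.
Hence a pole whose order is the multiplicity, 1.

The point is a pole of order 1.


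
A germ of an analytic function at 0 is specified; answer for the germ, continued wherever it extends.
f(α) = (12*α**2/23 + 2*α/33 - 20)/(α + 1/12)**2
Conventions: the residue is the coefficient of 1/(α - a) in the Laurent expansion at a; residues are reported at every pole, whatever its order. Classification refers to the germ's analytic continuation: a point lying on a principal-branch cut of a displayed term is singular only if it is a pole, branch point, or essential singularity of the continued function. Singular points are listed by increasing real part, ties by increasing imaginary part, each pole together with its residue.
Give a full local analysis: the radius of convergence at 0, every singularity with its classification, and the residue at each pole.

Denominator factor (α + 1/12)^2: pole of order 2 at -1/12, modulus 1/12.
The radius of convergence is the smallest modulus among the singular points: 1/12.
At the order-2 pole -1/12 set g(α) = (α - (-1/12))^2*f(α) = 12*α**2/23 + 2*α/33 - 20.
Order-2 pole: residue = g'(a); g'(-1/12) = -20/759, so the residue is -20/759.

Radius of convergence at 0: 1/12.
At -1/12: a pole of order 2; residue -20/759.


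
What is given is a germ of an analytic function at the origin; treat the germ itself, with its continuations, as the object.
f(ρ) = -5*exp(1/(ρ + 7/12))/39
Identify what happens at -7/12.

The exponent 1/(ρ - (-7/12)) has a pole at -7/12, so exp(1/(ρ - (-7/12))) takes every nonzero value near it: an essential singularity (not a pole of any order).

The point is an essential singularity.


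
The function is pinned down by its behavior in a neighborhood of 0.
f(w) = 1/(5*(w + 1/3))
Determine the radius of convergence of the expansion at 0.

Denominator factor (w + 1/3): pole of order 1 at -1/3, modulus 1/3.
The radius of convergence is the smallest modulus among the singular points: 1/3.

The radius of convergence is 1/3.


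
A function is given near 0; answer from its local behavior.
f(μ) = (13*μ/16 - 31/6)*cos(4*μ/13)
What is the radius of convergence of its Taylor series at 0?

The factor cos(4*μ/13) is entire and contributes no finite singular point.
The polynomial part has no poles.
No finite singular points: the Taylor series at 0 converges everywhere.

The radius of convergence is infinite.


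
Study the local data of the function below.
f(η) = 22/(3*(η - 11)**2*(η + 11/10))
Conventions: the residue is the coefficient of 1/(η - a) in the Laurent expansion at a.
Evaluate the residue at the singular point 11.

At the order-2 pole 11 set g(η) = (η - (11))^2*f(η) = 22/(3*(η + 11/10)).
Order-2 pole: residue = g'(a); g'(11) = -200/3993, so the residue is -200/3993.

The residue is -200/3993.


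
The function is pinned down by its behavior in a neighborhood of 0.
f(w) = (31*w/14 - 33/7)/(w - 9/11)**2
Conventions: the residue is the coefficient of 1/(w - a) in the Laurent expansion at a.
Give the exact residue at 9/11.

The residue is 31/14.

At the order-2 pole 9/11 set g(w) = (w - (9/11))^2*f(w) = 31*w/14 - 33/7.
Order-2 pole: residue = g'(a); g'(9/11) = 31/14, so the residue is 31/14.


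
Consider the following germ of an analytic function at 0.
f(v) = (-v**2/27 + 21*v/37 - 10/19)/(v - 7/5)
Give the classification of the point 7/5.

The denominator factor v - 7/5 vanishes at 7/5 and appears to the power 1; the numerator there equals 92858/474525, nonzero, and no other factor vanishes.
Hence a pole whose order is the multiplicity, 1.

The point is a pole of order 1.


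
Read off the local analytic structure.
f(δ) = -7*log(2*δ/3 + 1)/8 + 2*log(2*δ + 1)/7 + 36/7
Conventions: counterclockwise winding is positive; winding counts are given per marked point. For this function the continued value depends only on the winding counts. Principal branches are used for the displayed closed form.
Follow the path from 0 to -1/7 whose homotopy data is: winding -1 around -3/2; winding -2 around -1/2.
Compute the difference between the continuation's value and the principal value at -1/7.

Continued minus principal equals (17/28)*pi*i.

The rational part is single-valued and drops out of the difference; each branch term changes only by its own monodromy.
(-7/8)*log(1 - δ/(-3/2)): each positive loop around -3/2 adds 2*pi*i to the log, so winding -1 contributes (-7/8)*(-1)*2*pi*i = (7/4)*pi*i.
(2/7)*log(1 - δ/(-1/2)): each positive loop around -1/2 adds 2*pi*i to the log, so winding -2 contributes (2/7)*(-2)*2*pi*i = -(8/7)*pi*i.
Summing the contributions at δ = -1/7 gives (17/28)*pi*i.


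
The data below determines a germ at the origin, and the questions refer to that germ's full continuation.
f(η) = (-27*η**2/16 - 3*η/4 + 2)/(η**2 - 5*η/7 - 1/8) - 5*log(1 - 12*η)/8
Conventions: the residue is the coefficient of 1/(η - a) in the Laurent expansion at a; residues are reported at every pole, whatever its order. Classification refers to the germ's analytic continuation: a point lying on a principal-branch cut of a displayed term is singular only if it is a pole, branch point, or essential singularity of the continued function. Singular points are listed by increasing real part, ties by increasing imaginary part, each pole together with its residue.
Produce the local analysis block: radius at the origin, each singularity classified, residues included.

Radius of convergence at 0: 1/12.
At 5/14 - (3/28)*sqrt(22): a pole of order 1; residue -219/224 - (6841/29568)*sqrt(22).
At 1/12: a logarithmic branch point.
At 5/14 + (3/28)*sqrt(22): a pole of order 1; residue -219/224 + (6841/29568)*sqrt(22).

Denominator factor (η**2 - 5*η/7 - 1/8): discriminant 99/98, real irrational roots 5/14 + (3/28)*sqrt(22) and 5/14 - (3/28)*sqrt(22); poles of order 1, moduli 5/14 + (3/28)*sqrt(22) and -5/14 + (3/28)*sqrt(22).
Branch term (-5/8)*log(1 - η/(1/12)): its argument vanishes at η = 1/12, a logarithmic branch point, modulus 1/12.
The radius of convergence is the smallest modulus among the singular points: 1/12.
The branch term is analytic at 5/14 - (3/28)*sqrt(22) and contributes nothing to the residue; only the rational part matters.
The factor η**2 - 5*η/7 - 1/8 splits as (η - a)(η - a') with a = 5/14 - (3/28)*sqrt(22), a' = 5/14 + (3/28)*sqrt(22). At the order-1 pole a set g(η) = (η - a)*(rational part) = [-27*η**2/16 - 3*η/4 + 2] / (η - a').
Simple pole: residue = g(a) at a = 5/14 - (3/28)*sqrt(22), which is -219/224 - (6841/29568)*sqrt(22).
The branch term is analytic at 5/14 + (3/28)*sqrt(22) and contributes nothing to the residue; only the rational part matters.
The factor η**2 - 5*η/7 - 1/8 splits as (η - a)(η - a') with a = 5/14 + (3/28)*sqrt(22), a' = 5/14 - (3/28)*sqrt(22). At the order-1 pole a set g(η) = (η - a)*(rational part) = [-27*η**2/16 - 3*η/4 + 2] / (η - a').
Simple pole: residue = g(a) at a = 5/14 + (3/28)*sqrt(22), which is -219/224 + (6841/29568)*sqrt(22).
List the singular points by increasing real part (a conjugate pair: the negative imaginary part first).


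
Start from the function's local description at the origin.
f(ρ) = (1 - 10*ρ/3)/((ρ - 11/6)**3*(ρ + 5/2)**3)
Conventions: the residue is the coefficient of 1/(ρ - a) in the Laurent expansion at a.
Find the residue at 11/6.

At the order-3 pole 11/6 set g(ρ) = (ρ - (11/6))^3*f(ρ) = (1 - 10*ρ/3)/(ρ + 5/2)**3.
Order-3 pole: residue = g''(a)/2; g''(11/6) = 6156/371293, so the residue is 3078/371293.

The residue is 3078/371293.


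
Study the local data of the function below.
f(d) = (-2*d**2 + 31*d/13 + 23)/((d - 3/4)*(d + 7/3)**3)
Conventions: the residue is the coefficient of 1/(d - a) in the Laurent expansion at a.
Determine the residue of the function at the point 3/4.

The residue is 531576/658489.

At the order-1 pole 3/4 set g(d) = (d - (3/4))*f(d) = (-2*d**2 + 31*d/13 + 23)/(d + 7/3)**3.
Simple pole: residue = g(a) at a = 3/4, which is 531576/658489.


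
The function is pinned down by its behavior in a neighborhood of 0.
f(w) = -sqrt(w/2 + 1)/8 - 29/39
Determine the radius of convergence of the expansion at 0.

The radius of convergence is 2.

Branch term (-1/8)*sqrt(1 - w/(-2)): its argument vanishes at w = -2, a square-root branch point, modulus 2.
The radius of convergence is the smallest modulus among the singular points: 2.


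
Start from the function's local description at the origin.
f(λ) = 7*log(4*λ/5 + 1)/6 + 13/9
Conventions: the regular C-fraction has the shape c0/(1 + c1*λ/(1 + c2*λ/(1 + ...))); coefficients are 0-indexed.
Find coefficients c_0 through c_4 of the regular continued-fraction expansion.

Taylor coefficients (expand at 0): a_0 = 13/9, a_1 = 14/15, a_2 = -28/75, a_3 = 224/1125, a_4 = -224/1875.
c0 = a_0 = 13/9. Peel one level at a time: if S = 1 + c*λ/S' with S'(0) = 1, then c is the λ-coefficient of S and S' = c*λ/(S - 1).
S_1 = c0/f = 1 + (-42/65)*λ + (2856/4225)*λ^2 + ...; c1 = -42/65.
S_2 = c1*λ/(S_1 - 1) = 1 + (68/65)*λ + (-4/75)*λ^2 + ...; c2 = 68/65.
S_3 = c2*λ/(S_2 - 1) = 1 + (13/255)*λ + (-1157/65025)*λ^2 + ...; c3 = 13/255.
S_4 = c3*λ/(S_3 - 1) = 1 + (89/255)*λ + ...; c4 = 89/255.

The regular C-fraction coefficients are [13/9, -42/65, 68/65, 13/255, 89/255].


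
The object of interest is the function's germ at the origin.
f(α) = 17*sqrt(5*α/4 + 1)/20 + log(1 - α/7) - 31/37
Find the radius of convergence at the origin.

Branch term (1)*log(1 - α/(7)): its argument vanishes at α = 7, a logarithmic branch point, modulus 7.
Branch term (17/20)*sqrt(1 - α/(-4/5)): its argument vanishes at α = -4/5, a square-root branch point, modulus 4/5.
The radius of convergence is the smallest modulus among the singular points: 4/5.

The radius of convergence is 4/5.


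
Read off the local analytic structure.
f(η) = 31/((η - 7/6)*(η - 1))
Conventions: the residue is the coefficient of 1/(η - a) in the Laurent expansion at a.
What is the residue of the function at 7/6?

At the order-1 pole 7/6 set g(η) = (η - (7/6))*f(η) = 31/(η - 1).
Simple pole: residue = g(a) at a = 7/6, which is 186.

The residue is 186.


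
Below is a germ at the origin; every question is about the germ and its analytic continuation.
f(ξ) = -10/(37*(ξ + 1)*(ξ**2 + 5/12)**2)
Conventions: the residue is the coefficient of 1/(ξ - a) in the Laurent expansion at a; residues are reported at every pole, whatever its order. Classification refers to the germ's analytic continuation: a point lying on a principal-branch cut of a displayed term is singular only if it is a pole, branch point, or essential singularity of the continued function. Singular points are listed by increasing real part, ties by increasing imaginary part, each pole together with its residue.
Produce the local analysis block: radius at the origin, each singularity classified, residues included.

Radius of convergence at 0: (1/6)*sqrt(15).
At -1: a pole of order 1; residue -1440/10693.
At -((1/6)*sqrt(15))*i: a pole of order 2; residue (720/10693) - ((3888/53465)*sqrt(15))*i.
At ((1/6)*sqrt(15))*i: a pole of order 2; residue (720/10693) + ((3888/53465)*sqrt(15))*i.


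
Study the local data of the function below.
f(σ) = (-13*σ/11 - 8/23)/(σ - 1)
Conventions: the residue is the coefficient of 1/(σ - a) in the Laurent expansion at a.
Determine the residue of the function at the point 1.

At the order-1 pole 1 set g(σ) = (σ - (1))*f(σ) = -13*σ/11 - 8/23.
Simple pole: residue = g(a) at a = 1, which is -387/253.

The residue is -387/253.


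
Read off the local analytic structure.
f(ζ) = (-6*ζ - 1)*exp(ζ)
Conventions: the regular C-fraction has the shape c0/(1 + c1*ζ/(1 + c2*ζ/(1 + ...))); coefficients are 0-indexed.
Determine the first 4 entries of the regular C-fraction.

Taylor coefficients (expand at 0): a_0 = -1, a_1 = -7, a_2 = -13/2, a_3 = -19/6.
c0 = a_0 = -1. Peel one level at a time: if S = 1 + c*ζ/S' with S'(0) = 1, then c is the ζ-coefficient of S and S' = c*ζ/(S - 1).
S_1 = c0/f = 1 + (-7)*ζ + (85/2)*ζ^2 + ...; c1 = -7.
S_2 = c1*ζ/(S_1 - 1) = 1 + (85/14)*ζ + (241/588)*ζ^2 + ...; c2 = 85/14.
S_3 = c2*ζ/(S_2 - 1) = 1 + (-241/3570)*ζ + ...; c3 = -241/3570.

The regular C-fraction coefficients are [-1, -7, 85/14, -241/3570].


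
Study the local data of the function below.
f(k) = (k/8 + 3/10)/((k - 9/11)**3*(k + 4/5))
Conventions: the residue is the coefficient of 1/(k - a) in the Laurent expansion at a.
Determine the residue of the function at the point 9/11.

The residue is 33275/704969.

At the order-3 pole 9/11 set g(k) = (k - (9/11))^3*f(k) = (k/8 + 3/10)/(k + 4/5).
Order-3 pole: residue = g''(a)/2; g''(9/11) = 66550/704969, so the residue is 33275/704969.


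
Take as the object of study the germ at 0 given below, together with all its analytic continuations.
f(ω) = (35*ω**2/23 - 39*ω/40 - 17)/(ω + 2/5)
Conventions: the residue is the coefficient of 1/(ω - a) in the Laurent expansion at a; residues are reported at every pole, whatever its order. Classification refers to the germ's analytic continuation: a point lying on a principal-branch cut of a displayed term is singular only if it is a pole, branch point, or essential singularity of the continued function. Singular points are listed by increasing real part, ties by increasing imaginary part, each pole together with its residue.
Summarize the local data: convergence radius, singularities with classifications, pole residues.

Radius of convergence at 0: 2/5.
At -2/5: a pole of order 1; residue -37643/2300.

Denominator factor (ω + 2/5): pole of order 1 at -2/5, modulus 2/5.
The radius of convergence is the smallest modulus among the singular points: 2/5.
At the order-1 pole -2/5 set g(ω) = (ω - (-2/5))*f(ω) = 35*ω**2/23 - 39*ω/40 - 17.
Simple pole: residue = g(a) at a = -2/5, which is -37643/2300.


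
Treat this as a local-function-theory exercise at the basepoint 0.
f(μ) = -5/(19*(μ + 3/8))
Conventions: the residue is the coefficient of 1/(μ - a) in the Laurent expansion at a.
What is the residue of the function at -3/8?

At the order-1 pole -3/8 set g(μ) = (μ - (-3/8))*f(μ) = -5/19.
Simple pole: residue = g(a) at a = -3/8, which is -5/19.

The residue is -5/19.


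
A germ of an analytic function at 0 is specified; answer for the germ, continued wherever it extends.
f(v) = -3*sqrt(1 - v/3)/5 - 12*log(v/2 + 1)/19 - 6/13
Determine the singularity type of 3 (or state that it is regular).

The point is an algebraic (square-root) branch point.

The term (-3/5)*sqrt(1 - v/(3)) has argument 1 - 3/(3) = 0 at 3: a square-root (algebraic, two-sheeted) branch point; the remaining terms are analytic or single-valued there.


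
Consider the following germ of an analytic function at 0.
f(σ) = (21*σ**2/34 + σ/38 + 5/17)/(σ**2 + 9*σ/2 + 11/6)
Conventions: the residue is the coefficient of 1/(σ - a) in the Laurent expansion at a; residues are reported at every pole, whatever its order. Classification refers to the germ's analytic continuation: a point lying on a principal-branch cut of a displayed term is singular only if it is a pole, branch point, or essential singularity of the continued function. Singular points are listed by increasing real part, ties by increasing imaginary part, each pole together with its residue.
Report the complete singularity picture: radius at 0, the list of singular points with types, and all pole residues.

Denominator factor (σ**2 + 9*σ/2 + 11/6): discriminant 155/12, real irrational roots -9/4 + (1/12)*sqrt(465) and -9/4 - (1/12)*sqrt(465); poles of order 1, moduli 9/4 - (1/12)*sqrt(465) and 9/4 + (1/12)*sqrt(465).
The radius of convergence is the smallest modulus among the singular points: 9/4 - (1/12)*sqrt(465).
The factor σ**2 + 9*σ/2 + 11/6 splits as (σ - a)(σ - a') with a = -9/4 - (1/12)*sqrt(465), a' = -9/4 + (1/12)*sqrt(465). At the order-1 pole a set g(σ) = (σ - a)*f(σ) = [21*σ**2/34 + σ/38 + 5/17] / (σ - a').
Simple pole: residue = g(a) at a = -9/4 - (1/12)*sqrt(465), which is -3557/2584 - (27681/400520)*sqrt(465).
The factor σ**2 + 9*σ/2 + 11/6 splits as (σ - a)(σ - a') with a = -9/4 + (1/12)*sqrt(465), a' = -9/4 - (1/12)*sqrt(465). At the order-1 pole a set g(σ) = (σ - a)*f(σ) = [21*σ**2/34 + σ/38 + 5/17] / (σ - a').
Simple pole: residue = g(a) at a = -9/4 + (1/12)*sqrt(465), which is -3557/2584 + (27681/400520)*sqrt(465).
List the singular points by increasing real part (a conjugate pair: the negative imaginary part first).

Radius of convergence at 0: 9/4 - (1/12)*sqrt(465).
At -9/4 - (1/12)*sqrt(465): a pole of order 1; residue -3557/2584 - (27681/400520)*sqrt(465).
At -9/4 + (1/12)*sqrt(465): a pole of order 1; residue -3557/2584 + (27681/400520)*sqrt(465).


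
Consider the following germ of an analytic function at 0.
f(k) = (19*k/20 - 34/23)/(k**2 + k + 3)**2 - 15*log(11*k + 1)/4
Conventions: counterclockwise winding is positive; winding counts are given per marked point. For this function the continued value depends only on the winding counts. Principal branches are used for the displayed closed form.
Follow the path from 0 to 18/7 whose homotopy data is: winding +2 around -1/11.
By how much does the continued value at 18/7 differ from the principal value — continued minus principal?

Continued minus principal equals -(15)*pi*i.

The rational part is single-valued and drops out of the difference; each branch term changes only by its own monodromy.
(-15/4)*log(1 - k/(-1/11)): each positive loop around -1/11 adds 2*pi*i to the log, so winding +2 contributes (-15/4)*(2)*2*pi*i = -(15)*pi*i.
Summing the contributions at k = 18/7 gives -(15)*pi*i.


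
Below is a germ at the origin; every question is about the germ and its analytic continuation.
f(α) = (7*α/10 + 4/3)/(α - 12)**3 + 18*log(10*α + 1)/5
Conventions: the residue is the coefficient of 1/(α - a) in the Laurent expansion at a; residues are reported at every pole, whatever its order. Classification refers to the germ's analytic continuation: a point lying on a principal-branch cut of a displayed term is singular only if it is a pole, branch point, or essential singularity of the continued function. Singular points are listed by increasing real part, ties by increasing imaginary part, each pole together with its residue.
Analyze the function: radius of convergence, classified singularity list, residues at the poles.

Radius of convergence at 0: 1/10.
At -1/10: a logarithmic branch point.
At 12: a pole of order 3; residue 0.

Denominator factor (α - 12)^3: pole of order 3 at 12, modulus 12.
Branch term (18/5)*log(1 - α/(-1/10)): its argument vanishes at α = -1/10, a logarithmic branch point, modulus 1/10.
The radius of convergence is the smallest modulus among the singular points: 1/10.
The branch term is analytic at 12 and contributes nothing to the residue; only the rational part matters.
At the order-3 pole 12 set g(α) = (α - (12))^3*(rational part) = 7*α/10 + 4/3.
Order-3 pole: residue = g''(a)/2; g''(12) = 0, so the residue is 0.
List the singular points by increasing real part (a conjugate pair: the negative imaginary part first).


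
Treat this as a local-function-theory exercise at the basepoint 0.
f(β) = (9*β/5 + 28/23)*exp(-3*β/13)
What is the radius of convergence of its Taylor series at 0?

The radius of convergence is infinite.

The factor exp(-3*β/13) is entire and contributes no finite singular point.
The polynomial part has no poles.
No finite singular points: the Taylor series at 0 converges everywhere.


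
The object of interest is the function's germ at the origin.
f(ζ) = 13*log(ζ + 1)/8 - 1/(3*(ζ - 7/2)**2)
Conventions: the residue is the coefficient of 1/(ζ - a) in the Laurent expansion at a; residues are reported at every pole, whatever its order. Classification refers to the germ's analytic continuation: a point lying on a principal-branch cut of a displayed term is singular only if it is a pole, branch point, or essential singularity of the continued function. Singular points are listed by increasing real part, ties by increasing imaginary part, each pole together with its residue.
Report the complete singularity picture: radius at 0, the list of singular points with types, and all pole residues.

Denominator factor (ζ - 7/2)^2: pole of order 2 at 7/2, modulus 7/2.
Branch term (13/8)*log(1 - ζ/(-1)): its argument vanishes at ζ = -1, a logarithmic branch point, modulus 1.
The radius of convergence is the smallest modulus among the singular points: 1.
The branch term is analytic at 7/2 and contributes nothing to the residue; only the rational part matters.
At the order-2 pole 7/2 set g(ζ) = (ζ - (7/2))^2*(rational part) = -1/3.
Order-2 pole: residue = g'(a); g'(7/2) = 0, so the residue is 0.
List the singular points by increasing real part (a conjugate pair: the negative imaginary part first).

Radius of convergence at 0: 1.
At -1: a logarithmic branch point.
At 7/2: a pole of order 2; residue 0.


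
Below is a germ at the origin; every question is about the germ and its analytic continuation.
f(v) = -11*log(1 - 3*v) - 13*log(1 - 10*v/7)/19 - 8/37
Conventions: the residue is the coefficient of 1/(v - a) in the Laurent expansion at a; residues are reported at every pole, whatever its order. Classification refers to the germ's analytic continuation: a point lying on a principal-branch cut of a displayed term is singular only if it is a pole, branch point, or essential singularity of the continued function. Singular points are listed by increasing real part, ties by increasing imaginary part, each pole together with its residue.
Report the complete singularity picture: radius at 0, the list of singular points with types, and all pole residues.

Branch term (-13/19)*log(1 - v/(7/10)): its argument vanishes at v = 7/10, a logarithmic branch point, modulus 7/10.
Branch term (-11)*log(1 - v/(1/3)): its argument vanishes at v = 1/3, a logarithmic branch point, modulus 1/3.
The radius of convergence is the smallest modulus among the singular points: 1/3.
List the singular points by increasing real part (a conjugate pair: the negative imaginary part first).

Radius of convergence at 0: 1/3.
At 1/3: a logarithmic branch point.
At 7/10: a logarithmic branch point.


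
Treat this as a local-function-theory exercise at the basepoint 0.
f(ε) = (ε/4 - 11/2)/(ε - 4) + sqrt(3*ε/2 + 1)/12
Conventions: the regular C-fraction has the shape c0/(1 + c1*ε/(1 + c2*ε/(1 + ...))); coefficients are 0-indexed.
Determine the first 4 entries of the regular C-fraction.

Taylor coefficients (expand at 0): a_0 = 35/24, a_1 = 11/32, a_2 = 3/64, a_3 = 9/256.
c0 = a_0 = 35/24. Peel one level at a time: if S = 1 + c*ε/S' with S'(0) = 1, then c is the ε-coefficient of S and S' = c*ε/(S - 1).
S_1 = c0/f = 1 + (-33/140)*ε + (459/19600)*ε^2 + ...; c1 = -33/140.
S_2 = c1*ε/(S_1 - 1) = 1 + (153/1540)*ε + (-81/968)*ε^2 + ...; c2 = 153/1540.
S_3 = c2*ε/(S_2 - 1) = 1 + (315/374)*ε + ...; c3 = 315/374.

The regular C-fraction coefficients are [35/24, -33/140, 153/1540, 315/374].


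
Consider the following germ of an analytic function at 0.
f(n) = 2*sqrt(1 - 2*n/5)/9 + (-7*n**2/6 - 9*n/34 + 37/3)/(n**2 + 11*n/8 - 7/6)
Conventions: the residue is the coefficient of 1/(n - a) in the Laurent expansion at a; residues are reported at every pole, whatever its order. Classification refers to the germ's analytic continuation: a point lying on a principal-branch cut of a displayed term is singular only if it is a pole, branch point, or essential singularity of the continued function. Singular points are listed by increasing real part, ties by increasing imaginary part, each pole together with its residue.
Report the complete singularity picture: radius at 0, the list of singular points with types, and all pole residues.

Denominator factor (n**2 + 11*n/8 - 7/6): discriminant 1259/192, real irrational roots -11/16 + (1/48)*sqrt(3777) and -11/16 - (1/48)*sqrt(3777); poles of order 1, moduli -11/16 + (1/48)*sqrt(3777) and 11/16 + (1/48)*sqrt(3777).
Branch term (2/9)*sqrt(1 - n/(5/2)): its argument vanishes at n = 5/2, a square-root branch point, modulus 5/2.
The radius of convergence is the smallest modulus among the singular points: -11/16 + (1/48)*sqrt(3777).
The branch term is analytic at -11/16 - (1/48)*sqrt(3777) and contributes nothing to the residue; only the rational part matters.
The factor n**2 + 11*n/8 - 7/6 splits as (n - a)(n - a') with a = -11/16 - (1/48)*sqrt(3777), a' = -11/16 + (1/48)*sqrt(3777). At the order-1 pole a set g(n) = (n - a)*(rational part) = [-7*n**2/6 - 9*n/34 + 37/3] / (n - a').
Simple pole: residue = g(a) at a = -11/16 - (1/48)*sqrt(3777), which is 1093/1632 - (393691/6164064)*sqrt(3777).
The branch term is analytic at -11/16 + (1/48)*sqrt(3777) and contributes nothing to the residue; only the rational part matters.
The factor n**2 + 11*n/8 - 7/6 splits as (n - a)(n - a') with a = -11/16 + (1/48)*sqrt(3777), a' = -11/16 - (1/48)*sqrt(3777). At the order-1 pole a set g(n) = (n - a)*(rational part) = [-7*n**2/6 - 9*n/34 + 37/3] / (n - a').
Simple pole: residue = g(a) at a = -11/16 + (1/48)*sqrt(3777), which is 1093/1632 + (393691/6164064)*sqrt(3777).
List the singular points by increasing real part (a conjugate pair: the negative imaginary part first).

Radius of convergence at 0: -11/16 + (1/48)*sqrt(3777).
At -11/16 - (1/48)*sqrt(3777): a pole of order 1; residue 1093/1632 - (393691/6164064)*sqrt(3777).
At -11/16 + (1/48)*sqrt(3777): a pole of order 1; residue 1093/1632 + (393691/6164064)*sqrt(3777).
At 5/2: an algebraic (square-root) branch point.


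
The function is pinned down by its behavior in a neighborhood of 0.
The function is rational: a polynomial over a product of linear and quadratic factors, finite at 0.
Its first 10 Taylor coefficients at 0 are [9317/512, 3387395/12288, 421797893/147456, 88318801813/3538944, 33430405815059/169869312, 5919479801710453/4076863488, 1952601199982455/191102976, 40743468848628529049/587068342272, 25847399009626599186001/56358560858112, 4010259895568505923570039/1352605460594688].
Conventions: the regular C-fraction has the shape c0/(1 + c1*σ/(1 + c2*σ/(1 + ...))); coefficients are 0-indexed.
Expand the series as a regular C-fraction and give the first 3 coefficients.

Taylor coefficients (read off): a_0 = 9317/512, a_1 = 3387395/12288, a_2 = 421797893/147456.
c0 = a_0 = 9317/512. Peel one level at a time: if S = 1 + c*σ/S' with S'(0) = 1, then c is the σ-coefficient of S and S' = c*σ/(S - 1).
S_1 = c0/f = 1 + (-2545/168)*σ + (2040383/28224)*σ^2 + ...; c1 = -2545/168.
S_2 = c1*σ/(S_1 - 1) = 1 + (2040383/427560)*σ + ...; c2 = 2040383/427560.

The regular C-fraction coefficients are [9317/512, -2545/168, 2040383/427560].


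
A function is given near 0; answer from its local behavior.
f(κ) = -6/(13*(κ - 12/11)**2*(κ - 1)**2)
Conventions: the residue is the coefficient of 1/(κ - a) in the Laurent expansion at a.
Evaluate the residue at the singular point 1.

The residue is -15972/13.

At the order-2 pole 1 set g(κ) = (κ - (1))^2*f(κ) = -6/(13*(κ - 12/11)**2).
Order-2 pole: residue = g'(a); g'(1) = -15972/13, so the residue is -15972/13.


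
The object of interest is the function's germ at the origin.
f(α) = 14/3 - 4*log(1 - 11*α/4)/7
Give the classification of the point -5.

There is no denominator, hence no pole anywhere.
Branch term log(1 - α/(4/11)): argument at -5 is 59/4, nonzero, so -5 is not its branch point (a point on a principal cut is still regular for the continued germ).
So the germ continues analytically to -5.

The point is a regular point.


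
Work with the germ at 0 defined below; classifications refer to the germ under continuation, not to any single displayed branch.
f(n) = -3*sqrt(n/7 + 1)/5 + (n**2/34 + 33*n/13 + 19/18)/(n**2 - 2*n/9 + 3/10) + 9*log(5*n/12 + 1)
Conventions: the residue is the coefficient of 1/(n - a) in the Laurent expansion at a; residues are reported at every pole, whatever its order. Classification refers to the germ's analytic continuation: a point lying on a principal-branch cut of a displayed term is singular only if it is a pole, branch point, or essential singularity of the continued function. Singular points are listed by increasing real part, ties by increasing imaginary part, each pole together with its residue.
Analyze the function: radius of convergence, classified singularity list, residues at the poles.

Denominator factor (n**2 - 2*n/9 + 3/10): discriminant -466/405, complex-conjugate roots (1/9) + ((1/90)*sqrt(2330))*i and (1/9) - ((1/90)*sqrt(2330))*i; poles of order 1, moduli (1/10)*sqrt(30) and (1/10)*sqrt(30).
Branch term (9)*log(1 - n/(-12/5)): its argument vanishes at n = -12/5, a logarithmic branch point, modulus 12/5.
Branch term (-3/5)*sqrt(1 - n/(-7)): its argument vanishes at n = -7, a square-root branch point, modulus 7.
The radius of convergence is the smallest modulus among the singular points: (1/10)*sqrt(30).
The branch terms are analytic at (1/9) - ((1/90)*sqrt(2330))*i and contribute nothing to the residue; only the rational part matters.
The factor n**2 - 2*n/9 + 3/10 splits as (n - a)(n - a') with a = (1/9) - ((1/90)*sqrt(2330))*i, a' = (1/9) + ((1/90)*sqrt(2330))*i. At the order-1 pole a set g(n) = (n - a)*(rational part) = [n**2/34 + 33*n/13 + 19/18] / (n - a').
Simple pole: residue = g(a) at a = (1/9) - ((1/90)*sqrt(2330))*i, which is (2531/1989) + ((475991/18537480)*sqrt(2330))*i.
The branch terms are analytic at (1/9) + ((1/90)*sqrt(2330))*i and contribute nothing to the residue; only the rational part matters.
The factor n**2 - 2*n/9 + 3/10 splits as (n - a)(n - a') with a = (1/9) + ((1/90)*sqrt(2330))*i, a' = (1/9) - ((1/90)*sqrt(2330))*i. At the order-1 pole a set g(n) = (n - a)*(rational part) = [n**2/34 + 33*n/13 + 19/18] / (n - a').
Simple pole: residue = g(a) at a = (1/9) + ((1/90)*sqrt(2330))*i, which is (2531/1989) - ((475991/18537480)*sqrt(2330))*i.
List the singular points by increasing real part (a conjugate pair: the negative imaginary part first).

Radius of convergence at 0: (1/10)*sqrt(30).
At -7: an algebraic (square-root) branch point.
At -12/5: a logarithmic branch point.
At (1/9) - ((1/90)*sqrt(2330))*i: a pole of order 1; residue (2531/1989) + ((475991/18537480)*sqrt(2330))*i.
At (1/9) + ((1/90)*sqrt(2330))*i: a pole of order 1; residue (2531/1989) - ((475991/18537480)*sqrt(2330))*i.


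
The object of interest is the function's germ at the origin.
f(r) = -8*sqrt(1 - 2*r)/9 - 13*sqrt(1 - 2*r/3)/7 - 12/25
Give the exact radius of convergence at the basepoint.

Branch term (-8/9)*sqrt(1 - r/(1/2)): its argument vanishes at r = 1/2, a square-root branch point, modulus 1/2.
Branch term (-13/7)*sqrt(1 - r/(3/2)): its argument vanishes at r = 3/2, a square-root branch point, modulus 3/2.
The radius of convergence is the smallest modulus among the singular points: 1/2.

The radius of convergence is 1/2.


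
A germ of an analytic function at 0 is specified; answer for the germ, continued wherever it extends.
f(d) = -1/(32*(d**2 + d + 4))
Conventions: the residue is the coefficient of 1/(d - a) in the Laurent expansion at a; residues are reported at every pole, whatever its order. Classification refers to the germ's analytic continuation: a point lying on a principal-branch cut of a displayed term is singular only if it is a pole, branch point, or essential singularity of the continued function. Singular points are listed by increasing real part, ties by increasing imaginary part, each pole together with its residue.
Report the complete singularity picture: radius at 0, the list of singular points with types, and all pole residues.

Denominator factor (d**2 + d + 4): discriminant -15, complex-conjugate roots (-1/2) + ((1/2)*sqrt(15))*i and (-1/2) - ((1/2)*sqrt(15))*i; poles of order 1, moduli 2 and 2.
The radius of convergence is the smallest modulus among the singular points: 2.
The factor d**2 + d + 4 splits as (d - a)(d - a') with a = (-1/2) - ((1/2)*sqrt(15))*i, a' = (-1/2) + ((1/2)*sqrt(15))*i. At the order-1 pole a set g(d) = (d - a)*f(d) = [-1/32] / (d - a').
Simple pole: residue = g(a) at a = (-1/2) - ((1/2)*sqrt(15))*i, which is -((1/480)*sqrt(15))*i.
The factor d**2 + d + 4 splits as (d - a)(d - a') with a = (-1/2) + ((1/2)*sqrt(15))*i, a' = (-1/2) - ((1/2)*sqrt(15))*i. At the order-1 pole a set g(d) = (d - a)*f(d) = [-1/32] / (d - a').
Simple pole: residue = g(a) at a = (-1/2) + ((1/2)*sqrt(15))*i, which is ((1/480)*sqrt(15))*i.
List the singular points by increasing real part (a conjugate pair: the negative imaginary part first).

Radius of convergence at 0: 2.
At (-1/2) - ((1/2)*sqrt(15))*i: a pole of order 1; residue -((1/480)*sqrt(15))*i.
At (-1/2) + ((1/2)*sqrt(15))*i: a pole of order 1; residue ((1/480)*sqrt(15))*i.


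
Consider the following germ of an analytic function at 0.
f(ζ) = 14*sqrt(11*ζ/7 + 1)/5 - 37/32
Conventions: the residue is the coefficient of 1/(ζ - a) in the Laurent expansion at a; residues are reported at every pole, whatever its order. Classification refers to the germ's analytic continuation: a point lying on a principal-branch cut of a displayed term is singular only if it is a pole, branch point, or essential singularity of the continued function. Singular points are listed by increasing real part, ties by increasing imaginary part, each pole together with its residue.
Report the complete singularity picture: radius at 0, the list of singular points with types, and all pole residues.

Branch term (14/5)*sqrt(1 - ζ/(-7/11)): its argument vanishes at ζ = -7/11, a square-root branch point, modulus 7/11.
The radius of convergence is the smallest modulus among the singular points: 7/11.

Radius of convergence at 0: 7/11.
At -7/11: an algebraic (square-root) branch point.


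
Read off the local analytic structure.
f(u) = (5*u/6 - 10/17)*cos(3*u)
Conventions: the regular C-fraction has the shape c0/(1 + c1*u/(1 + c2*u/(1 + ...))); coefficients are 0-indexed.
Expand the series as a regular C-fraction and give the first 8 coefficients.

Taylor coefficients (expand at 0): a_0 = -10/17, a_1 = 5/6, a_2 = 45/17, a_3 = -15/4, a_4 = -135/68, a_5 = 45/16, a_6 = 81/136, a_7 = -27/32.
c0 = a_0 = -10/17. Peel one level at a time: if S = 1 + c*u/S' with S'(0) = 1, then c is the u-coefficient of S and S' = c*u/(S - 1).
S_1 = c0/f = 1 + (17/12)*u + (937/144)*u^2 + ...; c1 = 17/12.
S_2 = c1*u/(S_1 - 1) = 1 + (-937/204)*u + (8433/578)*u^2 + ...; c2 = -937/204.
S_3 = c2*u/(S_2 - 1) = 1 + (54/17)*u + (-2430/937)*u^2 + ...; c3 = 54/17.
S_4 = c3*u/(S_3 - 1) = 1 + (765/937)*u + (-1720995/3511876)*u^2 + ...; c4 = 765/937.
S_5 = c4*u/(S_4 - 1) = 1 + (6749/11244)*u + (3171913/3373200)*u^2 + ...; c5 = 6749/11244.
S_6 = c5*u/(S_5 - 1) = 1 + (-3171913/2024700)*u + (26748742329/113872502500)*u^2 + ...; c6 = -3171913/2024700.
S_7 = c6*u/(S_6 - 1) = 1 + (25299/168725)*u + ...; c7 = 25299/168725.

The regular C-fraction coefficients are [-10/17, 17/12, -937/204, 54/17, 765/937, 6749/11244, -3171913/2024700, 25299/168725].


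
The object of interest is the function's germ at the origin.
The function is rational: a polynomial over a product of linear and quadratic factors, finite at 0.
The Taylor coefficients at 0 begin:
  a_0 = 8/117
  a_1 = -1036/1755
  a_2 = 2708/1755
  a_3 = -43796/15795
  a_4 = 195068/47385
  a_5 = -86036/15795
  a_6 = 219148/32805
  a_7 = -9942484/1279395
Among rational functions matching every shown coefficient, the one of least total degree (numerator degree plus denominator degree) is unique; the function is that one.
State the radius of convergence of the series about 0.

The radius of convergence is 1.

No rational of total degree below 5 reproduces all 8 coefficients; solving the [1/4] Pade equations on them gives f(λ) = (3/13 - 13*λ/10)/((λ + 1)*(λ + 3/2)**3), whose expansion matches every shown term.
Denominator factor (λ + 1): pole of order 1 at -1, modulus 1.
Denominator factor (λ + 3/2)^3: pole of order 3 at -3/2, modulus 3/2.
The radius of convergence is the smallest modulus among the singular points: 1.


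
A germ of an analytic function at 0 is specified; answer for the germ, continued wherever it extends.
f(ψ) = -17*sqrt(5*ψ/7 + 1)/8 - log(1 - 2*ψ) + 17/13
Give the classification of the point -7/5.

The point is an algebraic (square-root) branch point.

The term (-17/8)*sqrt(1 - ψ/(-7/5)) has argument 1 - -7/5/(-7/5) = 0 at -7/5: a square-root (algebraic, two-sheeted) branch point; the remaining terms are analytic or single-valued there.


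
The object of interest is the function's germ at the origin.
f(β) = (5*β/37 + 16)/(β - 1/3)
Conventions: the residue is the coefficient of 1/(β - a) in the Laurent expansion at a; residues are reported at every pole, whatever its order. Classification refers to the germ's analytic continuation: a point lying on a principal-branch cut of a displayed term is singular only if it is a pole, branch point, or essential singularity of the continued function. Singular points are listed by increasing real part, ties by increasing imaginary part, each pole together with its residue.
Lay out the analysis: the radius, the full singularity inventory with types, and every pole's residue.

Radius of convergence at 0: 1/3.
At 1/3: a pole of order 1; residue 1781/111.

Denominator factor (β - 1/3): pole of order 1 at 1/3, modulus 1/3.
The radius of convergence is the smallest modulus among the singular points: 1/3.
At the order-1 pole 1/3 set g(β) = (β - (1/3))*f(β) = 5*β/37 + 16.
Simple pole: residue = g(a) at a = 1/3, which is 1781/111.


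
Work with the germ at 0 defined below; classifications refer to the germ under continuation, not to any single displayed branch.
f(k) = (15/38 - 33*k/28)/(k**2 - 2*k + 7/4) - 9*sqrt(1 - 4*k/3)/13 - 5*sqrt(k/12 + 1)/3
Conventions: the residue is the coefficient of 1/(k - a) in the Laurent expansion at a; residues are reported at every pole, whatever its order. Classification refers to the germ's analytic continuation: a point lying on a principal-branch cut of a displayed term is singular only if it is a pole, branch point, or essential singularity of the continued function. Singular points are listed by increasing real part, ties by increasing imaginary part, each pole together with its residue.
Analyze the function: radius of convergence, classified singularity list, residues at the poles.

Radius of convergence at 0: 3/4.
At -12: an algebraic (square-root) branch point.
At 3/4: an algebraic (square-root) branch point.
At (1) - ((1/2)*sqrt(3))*i: a pole of order 1; residue (-33/56) - ((139/532)*sqrt(3))*i.
At (1) + ((1/2)*sqrt(3))*i: a pole of order 1; residue (-33/56) + ((139/532)*sqrt(3))*i.

Denominator factor (k**2 - 2*k + 7/4): discriminant -3, complex-conjugate roots (1) + ((1/2)*sqrt(3))*i and (1) - ((1/2)*sqrt(3))*i; poles of order 1, moduli (1/2)*sqrt(7) and (1/2)*sqrt(7).
Branch term (-5/3)*sqrt(1 - k/(-12)): its argument vanishes at k = -12, a square-root branch point, modulus 12.
Branch term (-9/13)*sqrt(1 - k/(3/4)): its argument vanishes at k = 3/4, a square-root branch point, modulus 3/4.
The radius of convergence is the smallest modulus among the singular points: 3/4.
The branch terms are analytic at (1) - ((1/2)*sqrt(3))*i and contribute nothing to the residue; only the rational part matters.
The factor k**2 - 2*k + 7/4 splits as (k - a)(k - a') with a = (1) - ((1/2)*sqrt(3))*i, a' = (1) + ((1/2)*sqrt(3))*i. At the order-1 pole a set g(k) = (k - a)*(rational part) = [15/38 - 33*k/28] / (k - a').
Simple pole: residue = g(a) at a = (1) - ((1/2)*sqrt(3))*i, which is (-33/56) - ((139/532)*sqrt(3))*i.
The branch terms are analytic at (1) + ((1/2)*sqrt(3))*i and contribute nothing to the residue; only the rational part matters.
The factor k**2 - 2*k + 7/4 splits as (k - a)(k - a') with a = (1) + ((1/2)*sqrt(3))*i, a' = (1) - ((1/2)*sqrt(3))*i. At the order-1 pole a set g(k) = (k - a)*(rational part) = [15/38 - 33*k/28] / (k - a').
Simple pole: residue = g(a) at a = (1) + ((1/2)*sqrt(3))*i, which is (-33/56) + ((139/532)*sqrt(3))*i.
List the singular points by increasing real part (a conjugate pair: the negative imaginary part first).
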